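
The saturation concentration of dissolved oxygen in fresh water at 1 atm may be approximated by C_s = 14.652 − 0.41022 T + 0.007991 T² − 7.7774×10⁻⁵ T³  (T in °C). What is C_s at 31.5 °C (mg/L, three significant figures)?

C_s = 14.652 − 0.41022×31.5 + 0.007991×31.5² − 7.7774×10⁻⁵×31.5³ = 7.228 mg/L.

C_s ≈ 7.23 mg/L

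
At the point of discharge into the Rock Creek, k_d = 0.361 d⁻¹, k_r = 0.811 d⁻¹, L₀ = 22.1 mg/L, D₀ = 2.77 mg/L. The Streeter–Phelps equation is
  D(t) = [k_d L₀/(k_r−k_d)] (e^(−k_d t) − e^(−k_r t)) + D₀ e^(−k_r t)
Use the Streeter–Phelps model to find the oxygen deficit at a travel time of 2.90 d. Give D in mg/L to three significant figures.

k_d L₀/(k_r−k_d) = 0.361×22.1/(0.811−0.361) = 7.978/0.4500 = 17.73 mg/L.
e^(−k_d t) = e^(−0.361×2.900) = 0.3510; e^(−k_r t) = e^(−0.811×2.900) = 0.09519.
D = 17.73 × (0.3510 − 0.09519) + 2.77 × 0.09519 = 4.536 + 0.2637 = 4.799 mg/L.

D ≈ 4.80 mg/L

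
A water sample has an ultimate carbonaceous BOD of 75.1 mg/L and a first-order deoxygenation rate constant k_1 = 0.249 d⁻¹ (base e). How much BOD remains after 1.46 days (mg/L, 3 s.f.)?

L ≈ 52.2 mg/L

L_t = L₀ e^(−k_1 t) = 75.1 × e^(−0.249×1.46) = 75.1 × 0.6952 = 52.21 mg/L.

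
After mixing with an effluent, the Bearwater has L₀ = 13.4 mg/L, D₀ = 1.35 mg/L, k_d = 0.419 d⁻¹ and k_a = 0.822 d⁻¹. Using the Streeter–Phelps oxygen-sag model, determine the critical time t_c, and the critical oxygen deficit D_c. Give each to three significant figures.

t_c ≈ 1.42 d; D_c ≈ 3.77 mg/L

t_c = [1/(k_a−k_d)] ln[(k_a/k_d)(1 − D₀(k_a−k_d)/(k_d L₀))]
= [1/(0.822−0.419)] ln[(0.822/0.419)(1 − 1.35×0.4030/(0.419×13.4))]
= (1/0.4030) ln[1.962 × 0.9031] = 2.481 × ln(1.772) = 2.481 × 0.5719 = 1.419 d.
L(t_c) = L₀ e^(−k_d t_c) = 13.4 × 0.5518 = 7.393 mg/L, and at the critical point k_a D_c = k_d L, so D_c = (0.419/0.822) × 7.393 = 3.769 mg/L.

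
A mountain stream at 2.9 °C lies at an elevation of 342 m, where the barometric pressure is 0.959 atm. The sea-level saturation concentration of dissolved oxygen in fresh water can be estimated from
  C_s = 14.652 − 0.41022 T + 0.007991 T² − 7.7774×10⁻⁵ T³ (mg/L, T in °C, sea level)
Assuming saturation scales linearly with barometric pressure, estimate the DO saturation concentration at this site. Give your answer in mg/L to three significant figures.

At sea level: C_s = 14.652 − 0.41022×2.9 + 0.007991×2.9² − 7.7774×10⁻⁵×2.9³ = 13.53 mg/L.
Pressure correction: C_s' = 13.53 × 0.959 = 12.97 mg/L.

C_s ≈ 13.0 mg/L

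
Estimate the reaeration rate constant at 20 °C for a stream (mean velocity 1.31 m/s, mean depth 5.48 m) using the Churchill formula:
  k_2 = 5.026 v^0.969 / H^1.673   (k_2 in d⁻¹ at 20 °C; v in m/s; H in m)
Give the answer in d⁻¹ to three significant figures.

k_2 = 5.026 × 1.31^0.969 / 5.48^1.673 = 5.026 × 1.299 / 17.22 = 0.3792 d⁻¹.

k_2 ≈ 0.379 d⁻¹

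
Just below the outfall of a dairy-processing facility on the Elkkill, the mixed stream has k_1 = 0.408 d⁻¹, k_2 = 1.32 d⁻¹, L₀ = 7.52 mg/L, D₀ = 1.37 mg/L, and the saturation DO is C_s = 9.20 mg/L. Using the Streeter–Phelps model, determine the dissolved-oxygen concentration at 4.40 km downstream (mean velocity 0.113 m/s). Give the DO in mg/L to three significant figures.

Travel time t = x/v = 4.40 km / (0.113 m/s) = 4400 m / 0.113 m/s = 38940 s = 0.4507 d.
k_1 L₀/(k_2−k_1) = 0.408×7.52/(1.32−0.408) = 3.068/0.9120 = 3.364 mg/L.
e^(−k_1 t) = e^(−0.408×0.4507) = 0.8320; e^(−k_2 t) = e^(−1.32×0.4507) = 0.5516.
D = 3.364 × (0.8320 − 0.5516) + 1.37 × 0.5516 = 0.9434 + 0.7557 = 1.699 mg/L.
DO = C_s − D = 9.20 − 1.699 = 7.501 mg/L.

DO ≈ 7.50 mg/L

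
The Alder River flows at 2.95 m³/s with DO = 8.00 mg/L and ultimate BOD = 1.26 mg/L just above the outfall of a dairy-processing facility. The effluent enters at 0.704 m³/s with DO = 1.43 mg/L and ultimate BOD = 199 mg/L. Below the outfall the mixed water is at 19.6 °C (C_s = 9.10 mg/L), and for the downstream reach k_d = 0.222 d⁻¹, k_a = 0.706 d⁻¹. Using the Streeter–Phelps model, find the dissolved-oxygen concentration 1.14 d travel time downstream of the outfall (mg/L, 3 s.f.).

DO ≈ 2.10 mg/L

Mixed DO = (2.95×8.00 + 0.704×1.43)/(2.95+0.704) = 24.61/3.654 = 6.734 mg/L.
Mixed L₀ = (2.95×1.26 + 0.704×199)/(3.654) = 143.8/3.654 = 39.36 mg/L.
Initial deficit D₀ = C_s − DO₀ = 9.10 − 6.734 = 2.366 mg/L.
D(1.14) = [0.222×39.36/(0.706−0.222)](e^(−0.222×1.14) − e^(−0.706×1.14)) + 2.366 e^(−0.706×1.14)
= 18.05 × (0.7764 − 0.4472) + 2.366 × 0.4472 = 7.002 mg/L.
DO = 9.10 − 7.002 = 2.098 mg/L.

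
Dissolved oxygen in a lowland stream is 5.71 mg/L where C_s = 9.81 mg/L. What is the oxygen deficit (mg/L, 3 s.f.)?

D ≈ 4.10 mg/L

D = C_s − C = 9.81 − 5.71 = 4.10 mg/L.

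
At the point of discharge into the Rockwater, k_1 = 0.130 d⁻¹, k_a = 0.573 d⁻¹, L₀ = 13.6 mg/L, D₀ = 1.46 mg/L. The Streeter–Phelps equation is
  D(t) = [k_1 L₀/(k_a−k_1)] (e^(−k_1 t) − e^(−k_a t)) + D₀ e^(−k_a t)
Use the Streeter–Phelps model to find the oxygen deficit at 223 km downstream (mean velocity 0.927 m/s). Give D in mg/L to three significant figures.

D ≈ 2.27 mg/L

Travel time t = x/v = 223 km / (0.927 m/s) = 223000 m / 0.927 m/s = 240600 s = 2.784 d.
k_1 L₀/(k_a−k_1) = 0.130×13.6/(0.573−0.130) = 1.768/0.4430 = 3.991 mg/L.
e^(−k_1 t) = e^(−0.130×2.784) = 0.6963; e^(−k_a t) = e^(−0.573×2.784) = 0.2028.
D = 3.991 × (0.6963 − 0.2028) + 1.46 × 0.2028 = 1.969 + 0.2961 = 2.266 mg/L.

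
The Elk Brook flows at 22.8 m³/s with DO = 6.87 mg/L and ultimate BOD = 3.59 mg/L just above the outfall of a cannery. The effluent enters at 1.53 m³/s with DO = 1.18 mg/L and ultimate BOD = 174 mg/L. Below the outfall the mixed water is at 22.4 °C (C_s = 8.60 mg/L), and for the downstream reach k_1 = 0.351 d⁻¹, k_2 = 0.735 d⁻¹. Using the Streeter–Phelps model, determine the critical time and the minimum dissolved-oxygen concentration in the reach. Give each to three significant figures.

t_c ≈ 1.47 d; minimum DO ≈ 4.52 mg/L

Mixed DO = (22.8×6.87 + 1.53×1.18)/(22.8+1.53) = 158.4/24.33 = 6.512 mg/L.
Mixed L₀ = (22.8×3.59 + 1.53×174)/(24.33) = 348.1/24.33 = 14.31 mg/L.
Initial deficit D₀ = C_s − DO₀ = 8.60 − 6.512 = 2.088 mg/L.
t_c = (1/0.3840) ln[(0.735/0.351)(1 − 2.088×0.3840/(0.351×14.31))] = 2.604 × ln(1.760) = 1.472 d.
D_c = (0.351/0.735) × 14.31 × e^(−0.351×1.472) = 0.4776 × 14.31 × 0.5966 = 4.076 mg/L.
Minimum DO = 8.60 − 4.076 = 4.524 mg/L.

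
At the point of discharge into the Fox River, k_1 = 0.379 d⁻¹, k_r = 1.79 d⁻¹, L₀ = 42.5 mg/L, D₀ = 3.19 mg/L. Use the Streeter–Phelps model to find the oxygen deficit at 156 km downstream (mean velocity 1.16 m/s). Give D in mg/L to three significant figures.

D ≈ 5.82 mg/L

Travel time t = x/v = 156 km / (1.16 m/s) = 156000 m / 1.16 m/s = 134500 s = 1.557 d.
k_1 L₀/(k_r−k_1) = 0.379×42.5/(1.79−0.379) = 16.11/1.411 = 11.42 mg/L.
e^(−k_1 t) = e^(−0.379×1.557) = 0.5544; e^(−k_r t) = e^(−1.79×1.557) = 0.06166.
D = 11.42 × (0.5544 − 0.06166) + 3.19 × 0.06166 = 5.625 + 0.1967 = 5.821 mg/L.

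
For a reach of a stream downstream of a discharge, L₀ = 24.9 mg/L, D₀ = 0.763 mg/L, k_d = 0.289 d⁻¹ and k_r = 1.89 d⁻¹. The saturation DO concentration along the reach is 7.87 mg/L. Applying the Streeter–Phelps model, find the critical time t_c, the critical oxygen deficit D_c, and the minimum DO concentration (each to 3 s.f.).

With k_r/k_d = 6.540 and 1 − D₀(k_r−k_d)/(k_d L₀) = 0.8302,
t_c = ln(6.540 × 0.8302) / (1.89 − 0.289) = ln(5.430) / 1.601 = 1.692/1.601 = 1.057 d.
L(t_c) = L₀ e^(−k_d t_c) = 24.9 × 0.7368 = 18.35 mg/L, and at the critical point k_r D_c = k_d L, so D_c = (0.289/1.89) × 18.35 = 2.805 mg/L.
Minimum DO = C_s − D_c = 7.87 − 2.805 = 5.065 mg/L.

t_c ≈ 1.06 d; D_c ≈ 2.81 mg/L; min DO ≈ 5.06 mg/L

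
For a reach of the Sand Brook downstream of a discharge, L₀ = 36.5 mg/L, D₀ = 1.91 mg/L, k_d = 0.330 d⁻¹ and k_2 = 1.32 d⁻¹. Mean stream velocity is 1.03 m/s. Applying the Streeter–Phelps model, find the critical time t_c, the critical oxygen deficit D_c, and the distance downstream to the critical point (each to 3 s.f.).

t_c ≈ 1.23 d; D_c ≈ 6.09 mg/L; x_c ≈ 109 km

t_c = [1/(k_2−k_d)] ln[(k_2/k_d)(1 − D₀(k_2−k_d)/(k_d L₀))]
= [1/(1.32−0.330)] ln[(1.32/0.330)(1 − 1.91×0.9900/(0.330×36.5))]
= (1/0.9900) ln[4.000 × 0.8430] = 1.010 × ln(3.372) = 1.010 × 1.216 = 1.228 d.
D_c = (k_d/k_2) L₀ e^(−k_d t_c) = (0.330/1.32) × 36.5 × e^(−0.330×1.228) = 0.2500 × 36.5 × 0.6669 = 6.085 mg/L.
x_c = v t_c = 1.03 m/s × 1.228 d × 86400 s/d = 109300 m ≈ 109 km.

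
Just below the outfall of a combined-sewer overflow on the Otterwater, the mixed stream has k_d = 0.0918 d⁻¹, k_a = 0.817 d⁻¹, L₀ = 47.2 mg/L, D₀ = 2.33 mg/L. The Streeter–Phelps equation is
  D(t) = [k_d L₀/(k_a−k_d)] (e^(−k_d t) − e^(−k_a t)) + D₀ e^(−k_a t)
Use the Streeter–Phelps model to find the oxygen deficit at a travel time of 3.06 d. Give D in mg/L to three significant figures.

D ≈ 4.21 mg/L

k_d L₀/(k_a−k_d) = 0.0918×47.2/(0.817−0.0918) = 4.333/0.7252 = 5.975 mg/L.
e^(−k_d t) = e^(−0.0918×3.060) = 0.7551; e^(−k_a t) = e^(−0.817×3.060) = 0.08208.
D = 5.975 × (0.7551 − 0.08208) + 2.33 × 0.08208 = 4.021 + 0.1913 = 4.212 mg/L.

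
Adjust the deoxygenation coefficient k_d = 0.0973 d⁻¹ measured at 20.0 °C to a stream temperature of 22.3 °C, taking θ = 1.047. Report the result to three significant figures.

k_d(T₂) = k_d(T₁) · θ^(T₂−T₁) = 0.0973 × 1.047^(22.3−20.0)
= 0.0973 × 1.047^2.30 = 0.0973 × 1.111 = 0.1081 d⁻¹.

k_d ≈ 0.108 d⁻¹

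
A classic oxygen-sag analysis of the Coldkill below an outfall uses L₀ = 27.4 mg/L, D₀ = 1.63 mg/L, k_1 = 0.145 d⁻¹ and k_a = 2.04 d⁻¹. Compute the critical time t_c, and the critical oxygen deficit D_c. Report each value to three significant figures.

t_c ≈ 0.602 d; D_c ≈ 1.78 mg/L

t_c = [1/(k_a−k_1)] ln[(k_a/k_1)(1 − D₀(k_a−k_1)/(k_1 L₀))]
= [1/(2.04−0.145)] ln[(2.04/0.145)(1 − 1.63×1.895/(0.145×27.4))]
= (1/1.895) ln[14.07 × 0.2225] = 0.5277 × ln(3.131) = 0.5277 × 1.141 = 0.6023 d.
D_c = (k_1/k_a) L₀ e^(−k_1 t_c) = (0.145/2.04) × 27.4 × e^(−0.145×0.6023) = 0.07108 × 27.4 × 0.9164 = 1.785 mg/L.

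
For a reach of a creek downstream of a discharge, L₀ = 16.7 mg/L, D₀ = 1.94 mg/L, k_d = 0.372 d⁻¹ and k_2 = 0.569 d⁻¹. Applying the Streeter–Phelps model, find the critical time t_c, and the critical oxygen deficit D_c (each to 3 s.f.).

t_c ≈ 1.83 d; D_c ≈ 5.52 mg/L

t_c = [1/(k_2−k_d)] ln[(k_2/k_d)(1 − D₀(k_2−k_d)/(k_d L₀))]
= [1/(0.569−0.372)] ln[(0.569/0.372)(1 − 1.94×0.1970/(0.372×16.7))]
= (1/0.1970) ln[1.530 × 0.9385] = 5.076 × ln(1.435) = 5.076 × 0.3615 = 1.835 d.
L(t_c) = L₀ e^(−k_d t_c) = 16.7 × 0.5053 = 8.438 mg/L, and at the critical point k_2 D_c = k_d L, so D_c = (0.372/0.569) × 8.438 = 5.517 mg/L.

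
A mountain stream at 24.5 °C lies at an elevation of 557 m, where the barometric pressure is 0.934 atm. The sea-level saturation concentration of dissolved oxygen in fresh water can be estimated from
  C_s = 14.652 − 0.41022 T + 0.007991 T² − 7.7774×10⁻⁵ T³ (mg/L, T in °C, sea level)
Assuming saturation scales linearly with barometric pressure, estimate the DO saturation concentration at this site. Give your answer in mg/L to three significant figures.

C_s ≈ 7.71 mg/L

At sea level: C_s = 14.652 − 0.41022×24.5 + 0.007991×24.5² − 7.7774×10⁻⁵×24.5³ = 8.254 mg/L.
Pressure correction: C_s' = 8.254 × 0.934 = 7.710 mg/L.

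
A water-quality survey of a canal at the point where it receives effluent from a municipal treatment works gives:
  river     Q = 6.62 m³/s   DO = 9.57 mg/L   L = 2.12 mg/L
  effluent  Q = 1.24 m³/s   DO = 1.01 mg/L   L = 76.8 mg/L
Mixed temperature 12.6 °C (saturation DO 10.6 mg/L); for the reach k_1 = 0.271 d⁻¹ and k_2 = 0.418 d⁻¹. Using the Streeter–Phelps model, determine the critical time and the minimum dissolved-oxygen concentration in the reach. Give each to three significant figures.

Mixed DO = (6.62×9.57 + 1.24×1.01)/(6.62+1.24) = 64.61/7.860 = 8.220 mg/L.
Mixed L₀ = (6.62×2.12 + 1.24×76.8)/(7.860) = 109.3/7.860 = 13.90 mg/L.
Initial deficit D₀ = C_s − DO₀ = 10.6 − 8.220 = 2.380 mg/L.
t_c = (1/0.1470) ln[(0.418/0.271)(1 − 2.380×0.1470/(0.271×13.90))] = 6.803 × ln(1.399) = 2.285 d.
D_c = (0.271/0.418) × 13.90 × e^(−0.271×2.285) = 0.6483 × 13.90 × 0.5384 = 4.852 mg/L.
Minimum DO = 10.6 − 4.852 = 5.748 mg/L.

t_c ≈ 2.28 d; minimum DO ≈ 5.75 mg/L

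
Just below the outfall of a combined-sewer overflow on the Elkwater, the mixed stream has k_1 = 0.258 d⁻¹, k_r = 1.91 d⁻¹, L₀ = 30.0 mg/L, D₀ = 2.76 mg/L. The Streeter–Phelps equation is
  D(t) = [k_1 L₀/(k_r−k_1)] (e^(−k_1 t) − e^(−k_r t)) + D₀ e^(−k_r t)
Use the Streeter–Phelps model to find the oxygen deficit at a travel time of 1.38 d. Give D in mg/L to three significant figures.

D ≈ 3.14 mg/L

k_1 L₀/(k_r−k_1) = 0.258×30.0/(1.91−0.258) = 7.740/1.652 = 4.685 mg/L.
e^(−k_1 t) = e^(−0.258×1.380) = 0.7004; e^(−k_r t) = e^(−1.91×1.380) = 0.07166.
D = 4.685 × (0.7004 − 0.07166) + 2.76 × 0.07166 = 2.946 + 0.1978 = 3.144 mg/L.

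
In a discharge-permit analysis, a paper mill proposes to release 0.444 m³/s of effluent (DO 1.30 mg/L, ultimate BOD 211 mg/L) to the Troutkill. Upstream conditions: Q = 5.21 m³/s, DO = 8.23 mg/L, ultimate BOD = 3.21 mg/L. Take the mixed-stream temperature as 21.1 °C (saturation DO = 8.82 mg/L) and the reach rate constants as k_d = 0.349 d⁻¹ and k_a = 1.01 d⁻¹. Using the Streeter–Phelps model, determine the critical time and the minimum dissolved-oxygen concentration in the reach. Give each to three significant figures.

Mixed DO = (5.21×8.23 + 0.444×1.30)/(5.21+0.444) = 43.46/5.654 = 7.686 mg/L.
Mixed L₀ = (5.21×3.21 + 0.444×211)/(5.654) = 110.4/5.654 = 19.53 mg/L.
Initial deficit D₀ = C_s − DO₀ = 8.82 − 7.686 = 1.134 mg/L.
t_c = (1/0.6610) ln[(1.01/0.349)(1 − 1.134×0.6610/(0.349×19.53))] = 1.513 × ln(2.576) = 1.431 d.
D_c = (0.349/1.01) × 19.53 × e^(−0.349×1.431) = 0.3455 × 19.53 × 0.6068 = 4.095 mg/L.
Minimum DO = 8.82 − 4.095 = 4.725 mg/L.

t_c ≈ 1.43 d; minimum DO ≈ 4.73 mg/L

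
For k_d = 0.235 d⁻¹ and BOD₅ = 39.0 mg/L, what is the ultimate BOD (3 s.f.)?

L₀ ≈ 56.4 mg/L

BOD₅ = L₀(1 − e^(−5k_d)) ⇒ L₀ = BOD₅ / (1 − e^(−5×0.235))
= 39.0 / (1 − 0.3088) = 39.0 / 0.6912 = 56.43 mg/L.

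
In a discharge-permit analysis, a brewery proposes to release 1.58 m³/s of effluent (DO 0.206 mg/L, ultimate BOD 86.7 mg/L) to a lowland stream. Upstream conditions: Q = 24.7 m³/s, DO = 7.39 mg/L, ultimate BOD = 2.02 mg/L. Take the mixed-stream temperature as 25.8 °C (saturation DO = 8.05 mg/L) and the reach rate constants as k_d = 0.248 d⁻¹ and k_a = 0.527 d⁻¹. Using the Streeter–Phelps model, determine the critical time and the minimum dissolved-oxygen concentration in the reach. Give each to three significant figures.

t_c ≈ 2.02 d; minimum DO ≈ 6.02 mg/L

Mixed DO = (24.7×7.39 + 1.58×0.206)/(24.7+1.58) = 182.9/26.28 = 6.958 mg/L.
Mixed L₀ = (24.7×2.02 + 1.58×86.7)/(26.28) = 186.9/26.28 = 7.111 mg/L.
Initial deficit D₀ = C_s − DO₀ = 8.05 − 6.958 = 1.092 mg/L.
t_c = (1/0.2790) ln[(0.527/0.248)(1 − 1.092×0.2790/(0.248×7.111))] = 3.584 × ln(1.758) = 2.022 d.
D_c = (0.248/0.527) × 7.111 × e^(−0.248×2.022) = 0.4706 × 7.111 × 0.6057 = 2.027 mg/L.
Minimum DO = 8.05 − 2.027 = 6.023 mg/L.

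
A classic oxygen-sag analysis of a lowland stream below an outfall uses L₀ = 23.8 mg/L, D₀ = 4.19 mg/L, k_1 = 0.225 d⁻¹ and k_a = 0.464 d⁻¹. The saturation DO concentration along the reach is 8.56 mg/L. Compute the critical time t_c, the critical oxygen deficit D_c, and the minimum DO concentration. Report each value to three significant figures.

t_c = [1/(k_a−k_1)] ln[(k_a/k_1)(1 − D₀(k_a−k_1)/(k_1 L₀))]
= [1/(0.464−0.225)] ln[(0.464/0.225)(1 − 4.19×0.2390/(0.225×23.8))]
= (1/0.2390) ln[2.062 × 0.8130] = 4.184 × ln(1.677) = 4.184 × 0.5168 = 2.162 d.
L(t_c) = L₀ e^(−k_1 t_c) = 23.8 × 0.6148 = 14.63 mg/L, and at the critical point k_a D_c = k_1 L, so D_c = (0.225/0.464) × 14.63 = 7.095 mg/L.
Minimum DO = C_s − D_c = 8.56 − 7.095 = 1.465 mg/L.

t_c ≈ 2.16 d; D_c ≈ 7.10 mg/L; min DO ≈ 1.46 mg/L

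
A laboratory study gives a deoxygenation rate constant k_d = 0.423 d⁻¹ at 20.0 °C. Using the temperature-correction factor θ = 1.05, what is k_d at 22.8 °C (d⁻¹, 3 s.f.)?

k_d ≈ 0.485 d⁻¹

k_d(T₂) = k_d(T₁) · θ^(T₂−T₁) = 0.423 × 1.05^(22.8−20.0)
= 0.423 × 1.05^2.80 = 0.423 × 1.146 = 0.4849 d⁻¹.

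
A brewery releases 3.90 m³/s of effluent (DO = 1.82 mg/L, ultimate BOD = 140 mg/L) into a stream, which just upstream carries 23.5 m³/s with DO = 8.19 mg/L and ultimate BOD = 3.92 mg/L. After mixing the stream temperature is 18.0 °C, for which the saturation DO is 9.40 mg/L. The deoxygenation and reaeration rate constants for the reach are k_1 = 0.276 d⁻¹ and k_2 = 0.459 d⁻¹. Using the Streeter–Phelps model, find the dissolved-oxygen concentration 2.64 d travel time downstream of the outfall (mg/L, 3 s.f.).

DO ≈ 2.28 mg/L

Mixed DO = (23.5×8.19 + 3.90×1.82)/(23.5+3.90) = 199.6/27.40 = 7.283 mg/L.
Mixed L₀ = (23.5×3.92 + 3.90×140)/(27.40) = 638.1/27.40 = 23.29 mg/L.
Initial deficit D₀ = C_s − DO₀ = 9.40 − 7.283 = 2.117 mg/L.
D(2.64) = [0.276×23.29/(0.459−0.276)](e^(−0.276×2.64) − e^(−0.459×2.64)) + 2.117 e^(−0.459×2.64)
= 35.12 × (0.4826 − 0.2977) + 2.117 × 0.2977 = 7.124 mg/L.
DO = 9.40 − 7.124 = 2.276 mg/L.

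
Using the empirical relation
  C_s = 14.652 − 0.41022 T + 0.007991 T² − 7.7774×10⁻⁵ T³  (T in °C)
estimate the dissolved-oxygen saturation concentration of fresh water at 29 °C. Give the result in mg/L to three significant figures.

C_s = 14.652 − 0.41022×29 + 0.007991×29² − 7.7774×10⁻⁵×29³ = 7.579 mg/L.

C_s ≈ 7.58 mg/L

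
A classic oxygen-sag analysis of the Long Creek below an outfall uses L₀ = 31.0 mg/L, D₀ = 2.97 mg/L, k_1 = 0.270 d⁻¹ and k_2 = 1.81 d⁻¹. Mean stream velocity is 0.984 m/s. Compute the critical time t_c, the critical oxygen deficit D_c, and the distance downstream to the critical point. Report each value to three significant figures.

t_c = [1/(k_2−k_1)] ln[(k_2/k_1)(1 − D₀(k_2−k_1)/(k_1 L₀))]
= [1/(1.81−0.270)] ln[(1.81/0.270)(1 − 2.97×1.540/(0.270×31.0))]
= (1/1.540) ln[6.704 × 0.4535] = 0.6494 × ln(3.040) = 0.6494 × 1.112 = 0.7221 d.
D_c = (k_1/k_2) L₀ e^(−k_1 t_c) = (0.270/1.81) × 31.0 × e^(−0.270×0.7221) = 0.1492 × 31.0 × 0.8229 = 3.805 mg/L.
x_c = v t_c = 0.984 m/s × 0.7221 d × 86400 s/d = 61390 m ≈ 61.4 km.

t_c ≈ 0.722 d; D_c ≈ 3.81 mg/L; x_c ≈ 61.4 km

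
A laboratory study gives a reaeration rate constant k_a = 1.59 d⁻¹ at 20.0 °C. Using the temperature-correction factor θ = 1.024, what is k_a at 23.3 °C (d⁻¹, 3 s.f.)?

k_a(T₂) = k_a(T₁) · θ^(T₂−T₁) = 1.59 × 1.024^(23.3−20.0)
= 1.59 × 1.024^3.30 = 1.59 × 1.081 = 1.719 d⁻¹.

k_a ≈ 1.72 d⁻¹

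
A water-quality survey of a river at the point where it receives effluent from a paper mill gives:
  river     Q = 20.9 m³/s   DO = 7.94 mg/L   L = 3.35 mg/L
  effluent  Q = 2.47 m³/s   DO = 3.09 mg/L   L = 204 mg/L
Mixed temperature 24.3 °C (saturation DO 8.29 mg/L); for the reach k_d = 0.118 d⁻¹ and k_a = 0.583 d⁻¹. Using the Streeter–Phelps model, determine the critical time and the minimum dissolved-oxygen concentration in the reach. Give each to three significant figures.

Mixed DO = (20.9×7.94 + 2.47×3.09)/(20.9+2.47) = 173.6/23.37 = 7.427 mg/L.
Mixed L₀ = (20.9×3.35 + 2.47×204)/(23.37) = 573.9/23.37 = 24.56 mg/L.
Initial deficit D₀ = C_s − DO₀ = 8.29 − 7.427 = 0.8626 mg/L.
t_c = (1/0.4650) ln[(0.583/0.118)(1 − 0.8626×0.4650/(0.118×24.56))] = 2.151 × ln(4.257) = 3.115 d.
D_c = (0.118/0.583) × 24.56 × e^(−0.118×3.115) = 0.2024 × 24.56 × 0.6924 = 3.442 mg/L.
Minimum DO = 8.29 − 3.442 = 4.848 mg/L.

t_c ≈ 3.12 d; minimum DO ≈ 4.85 mg/L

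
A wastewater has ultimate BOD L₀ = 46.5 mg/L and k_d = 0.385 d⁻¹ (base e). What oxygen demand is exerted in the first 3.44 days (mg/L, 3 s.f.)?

y_t = L₀(1 − e^(−k_d t)) = 46.5 × (1 − e^(−0.385×3.44))
= 46.5 × (1 − 0.2660) = 46.5 × 0.7340 = 34.13 mg/L.

y ≈ 34.1 mg/L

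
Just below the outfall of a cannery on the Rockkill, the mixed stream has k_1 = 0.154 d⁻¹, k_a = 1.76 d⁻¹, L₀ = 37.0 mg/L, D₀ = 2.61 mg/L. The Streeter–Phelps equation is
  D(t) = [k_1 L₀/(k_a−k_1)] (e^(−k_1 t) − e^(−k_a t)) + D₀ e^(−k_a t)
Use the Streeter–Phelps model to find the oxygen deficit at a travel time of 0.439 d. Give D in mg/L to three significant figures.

k_1 L₀/(k_a−k_1) = 0.154×37.0/(1.76−0.154) = 5.698/1.606 = 3.548 mg/L.
e^(−k_1 t) = e^(−0.154×0.4390) = 0.9346; e^(−k_a t) = e^(−1.76×0.4390) = 0.4618.
D = 3.548 × (0.9346 − 0.4618) + 2.61 × 0.4618 = 1.678 + 1.205 = 2.883 mg/L.

D ≈ 2.88 mg/L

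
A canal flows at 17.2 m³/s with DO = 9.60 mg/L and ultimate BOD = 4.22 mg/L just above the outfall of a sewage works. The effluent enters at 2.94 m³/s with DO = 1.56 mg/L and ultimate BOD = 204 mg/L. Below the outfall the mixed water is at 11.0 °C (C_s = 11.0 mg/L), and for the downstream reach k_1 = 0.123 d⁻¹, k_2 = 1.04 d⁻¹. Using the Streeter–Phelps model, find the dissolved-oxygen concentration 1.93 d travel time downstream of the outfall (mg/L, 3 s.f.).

Mixed DO = (17.2×9.60 + 2.94×1.56)/(17.2+2.94) = 169.7/20.14 = 8.426 mg/L.
Mixed L₀ = (17.2×4.22 + 2.94×204)/(20.14) = 672.3/20.14 = 33.38 mg/L.
Initial deficit D₀ = C_s − DO₀ = 11.0 − 8.426 = 2.574 mg/L.
D(1.93) = [0.123×33.38/(1.04−0.123)](e^(−0.123×1.93) − e^(−1.04×1.93)) + 2.574 e^(−1.04×1.93)
= 4.478 × (0.7887 − 0.1344) + 2.574 × 0.1344 = 3.276 mg/L.
DO = 11.0 − 3.276 = 7.724 mg/L.

DO ≈ 7.72 mg/L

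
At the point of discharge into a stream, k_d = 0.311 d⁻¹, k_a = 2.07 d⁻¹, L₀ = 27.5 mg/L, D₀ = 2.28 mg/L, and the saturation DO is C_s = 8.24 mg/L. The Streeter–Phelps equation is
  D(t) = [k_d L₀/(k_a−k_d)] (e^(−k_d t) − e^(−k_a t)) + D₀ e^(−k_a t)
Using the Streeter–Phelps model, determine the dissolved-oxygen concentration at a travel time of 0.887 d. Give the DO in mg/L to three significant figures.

DO ≈ 4.96 mg/L

k_d L₀/(k_a−k_d) = 0.311×27.5/(2.07−0.311) = 8.553/1.759 = 4.862 mg/L.
e^(−k_d t) = e^(−0.311×0.8870) = 0.7589; e^(−k_a t) = e^(−2.07×0.8870) = 0.1594.
D = 4.862 × (0.7589 − 0.1594) + 2.28 × 0.1594 = 2.915 + 0.3635 = 3.278 mg/L.
DO = C_s − D = 8.24 − 3.278 = 4.962 mg/L.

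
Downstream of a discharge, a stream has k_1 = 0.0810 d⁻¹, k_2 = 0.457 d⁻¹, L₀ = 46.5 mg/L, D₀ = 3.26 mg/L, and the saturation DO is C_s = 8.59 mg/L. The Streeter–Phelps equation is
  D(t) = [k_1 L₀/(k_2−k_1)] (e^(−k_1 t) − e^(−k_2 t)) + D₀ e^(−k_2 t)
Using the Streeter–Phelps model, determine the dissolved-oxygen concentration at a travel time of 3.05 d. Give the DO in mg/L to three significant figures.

DO ≈ 2.44 mg/L

k_1 L₀/(k_2−k_1) = 0.0810×46.5/(0.457−0.0810) = 3.767/0.3760 = 10.02 mg/L.
e^(−k_1 t) = e^(−0.0810×3.050) = 0.7811; e^(−k_2 t) = e^(−0.457×3.050) = 0.2481.
D = 10.02 × (0.7811 − 0.2481) + 3.26 × 0.2481 = 5.339 + 0.8089 = 6.148 mg/L.
DO = C_s − D = 8.59 − 6.148 = 2.442 mg/L.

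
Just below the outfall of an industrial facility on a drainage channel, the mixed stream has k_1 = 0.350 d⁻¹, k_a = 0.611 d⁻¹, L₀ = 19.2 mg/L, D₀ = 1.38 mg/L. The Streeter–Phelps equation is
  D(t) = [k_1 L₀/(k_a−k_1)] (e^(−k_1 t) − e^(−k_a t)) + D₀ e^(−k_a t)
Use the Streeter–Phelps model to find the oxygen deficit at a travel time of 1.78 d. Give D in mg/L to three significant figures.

k_1 L₀/(k_a−k_1) = 0.350×19.2/(0.611−0.350) = 6.720/0.2610 = 25.75 mg/L.
e^(−k_1 t) = e^(−0.350×1.780) = 0.5363; e^(−k_a t) = e^(−0.611×1.780) = 0.3370.
D = 25.75 × (0.5363 − 0.3370) + 1.38 × 0.3370 = 5.131 + 0.4651 = 5.597 mg/L.

D ≈ 5.60 mg/L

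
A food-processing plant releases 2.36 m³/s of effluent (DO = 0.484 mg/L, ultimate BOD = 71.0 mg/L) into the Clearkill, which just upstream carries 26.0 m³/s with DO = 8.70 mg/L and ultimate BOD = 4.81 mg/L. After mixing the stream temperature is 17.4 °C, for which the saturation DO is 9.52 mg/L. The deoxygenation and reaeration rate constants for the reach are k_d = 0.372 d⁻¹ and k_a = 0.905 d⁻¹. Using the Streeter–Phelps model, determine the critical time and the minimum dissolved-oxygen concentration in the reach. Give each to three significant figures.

t_c ≈ 1.23 d; minimum DO ≈ 6.83 mg/L

Mixed DO = (26.0×8.70 + 2.36×0.484)/(26.0+2.36) = 227.3/28.36 = 8.016 mg/L.
Mixed L₀ = (26.0×4.81 + 2.36×71.0)/(28.36) = 292.6/28.36 = 10.32 mg/L.
Initial deficit D₀ = C_s − DO₀ = 9.52 − 8.016 = 1.504 mg/L.
t_c = (1/0.5330) ln[(0.905/0.372)(1 − 1.504×0.5330/(0.372×10.32))] = 1.876 × ln(1.925) = 1.229 d.
D_c = (0.372/0.905) × 10.32 × e^(−0.372×1.229) = 0.4110 × 10.32 × 0.6332 = 2.685 mg/L.
Minimum DO = 9.52 − 2.685 = 6.835 mg/L.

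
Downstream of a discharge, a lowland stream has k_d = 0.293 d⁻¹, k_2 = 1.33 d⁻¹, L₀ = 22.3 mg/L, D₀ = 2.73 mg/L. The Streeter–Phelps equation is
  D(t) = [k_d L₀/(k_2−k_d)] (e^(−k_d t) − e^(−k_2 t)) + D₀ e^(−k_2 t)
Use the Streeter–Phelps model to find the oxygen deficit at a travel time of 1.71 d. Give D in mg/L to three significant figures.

k_d L₀/(k_2−k_d) = 0.293×22.3/(1.33−0.293) = 6.534/1.037 = 6.301 mg/L.
e^(−k_d t) = e^(−0.293×1.710) = 0.6059; e^(−k_2 t) = e^(−1.33×1.710) = 0.1029.
D = 6.301 × (0.6059 − 0.1029) + 2.73 × 0.1029 = 3.170 + 0.2808 = 3.450 mg/L.

D ≈ 3.45 mg/L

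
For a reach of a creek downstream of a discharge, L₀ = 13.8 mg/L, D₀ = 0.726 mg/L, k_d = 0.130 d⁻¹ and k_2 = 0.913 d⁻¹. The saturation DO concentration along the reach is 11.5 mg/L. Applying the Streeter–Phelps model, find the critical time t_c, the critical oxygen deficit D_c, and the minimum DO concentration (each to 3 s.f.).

At the critical point dD/dt = 0, so k_d L₀ e^(−k_d t) = k_2 D. Substituting D(t) from the Streeter–Phelps equation and solving for t gives
t_c = ln[(k_2/k_d)(1 − D₀(k_2−k_d)/(k_d L₀))] / (k_2−k_d).
Here k_2−k_d = 0.7830 d⁻¹ and 1 − D₀(k_2−k_d)/(k_d L₀) = 1 − 0.726×0.7830/(0.130×13.8) = 0.6831, so
t_c = ln(7.023 × 0.6831) / 0.7830 = 1.568 / 0.7830 = 2.003 d.
L(t_c) = L₀ e^(−k_d t_c) = 13.8 × 0.7708 = 10.64 mg/L, and at the critical point k_2 D_c = k_d L, so D_c = (0.130/0.913) × 10.64 = 1.515 mg/L.
Minimum DO = C_s − D_c = 11.5 − 1.515 = 9.985 mg/L.

t_c ≈ 2.00 d; D_c ≈ 1.51 mg/L; min DO ≈ 9.99 mg/L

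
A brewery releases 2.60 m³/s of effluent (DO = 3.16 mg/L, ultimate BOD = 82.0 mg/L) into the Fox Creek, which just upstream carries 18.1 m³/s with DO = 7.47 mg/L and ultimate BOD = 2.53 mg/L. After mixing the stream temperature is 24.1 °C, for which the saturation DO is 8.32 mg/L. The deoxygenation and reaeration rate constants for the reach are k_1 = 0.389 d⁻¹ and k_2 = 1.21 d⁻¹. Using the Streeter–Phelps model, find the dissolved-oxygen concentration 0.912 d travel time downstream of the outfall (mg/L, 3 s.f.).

DO ≈ 5.67 mg/L

Mixed DO = (18.1×7.47 + 2.60×3.16)/(18.1+2.60) = 143.4/20.70 = 6.929 mg/L.
Mixed L₀ = (18.1×2.53 + 2.60×82.0)/(20.70) = 259.0/20.70 = 12.51 mg/L.
Initial deficit D₀ = C_s − DO₀ = 8.32 − 6.929 = 1.391 mg/L.
D(0.912) = [0.389×12.51/(1.21−0.389)](e^(−0.389×0.912) − e^(−1.21×0.912)) + 1.391 e^(−1.21×0.912)
= 5.928 × (0.7013 − 0.3317) + 1.391 × 0.3317 = 2.653 mg/L.
DO = 8.32 − 2.653 = 5.667 mg/L.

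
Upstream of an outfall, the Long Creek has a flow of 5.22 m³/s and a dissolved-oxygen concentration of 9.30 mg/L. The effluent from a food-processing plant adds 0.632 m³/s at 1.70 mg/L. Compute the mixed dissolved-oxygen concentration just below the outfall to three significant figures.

8.48 mg/L

Flow-weighted mixing: C = (Q_r C_r + Q_w C_w)/(Q_r + Q_w)
= (5.22×9.30 + 0.632×1.70)/(5.22 + 0.632) = 49.62/5.852 = 8.479 mg/L.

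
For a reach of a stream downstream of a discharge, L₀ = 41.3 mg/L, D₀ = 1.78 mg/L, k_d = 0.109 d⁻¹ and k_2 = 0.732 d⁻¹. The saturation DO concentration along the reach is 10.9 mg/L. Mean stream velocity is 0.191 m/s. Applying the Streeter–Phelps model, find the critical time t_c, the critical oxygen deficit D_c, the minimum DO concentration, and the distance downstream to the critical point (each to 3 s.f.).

At the critical point dD/dt = 0, so k_d L₀ e^(−k_d t) = k_2 D. Substituting D(t) from the Streeter–Phelps equation and solving for t gives
t_c = ln[(k_2/k_d)(1 − D₀(k_2−k_d)/(k_d L₀))] / (k_2−k_d).
Here k_2−k_d = 0.6230 d⁻¹ and 1 − D₀(k_2−k_d)/(k_d L₀) = 1 − 1.78×0.6230/(0.109×41.3) = 0.7537, so
t_c = ln(6.716 × 0.7537) / 0.6230 = 1.622 / 0.6230 = 2.603 d.
D_c = (k_d/k_2) L₀ e^(−k_d t_c) = (0.109/0.732) × 41.3 × e^(−0.109×2.603) = 0.1489 × 41.3 × 0.7530 = 4.631 mg/L.
Minimum DO = C_s − D_c = 10.9 − 4.631 = 6.269 mg/L.
x_c = v t_c = 0.191 m/s × 2.603 d × 86400 s/d = 42950 m ≈ 43.0 km.

t_c ≈ 2.60 d; D_c ≈ 4.63 mg/L; min DO ≈ 6.27 mg/L; x_c ≈ 43.0 km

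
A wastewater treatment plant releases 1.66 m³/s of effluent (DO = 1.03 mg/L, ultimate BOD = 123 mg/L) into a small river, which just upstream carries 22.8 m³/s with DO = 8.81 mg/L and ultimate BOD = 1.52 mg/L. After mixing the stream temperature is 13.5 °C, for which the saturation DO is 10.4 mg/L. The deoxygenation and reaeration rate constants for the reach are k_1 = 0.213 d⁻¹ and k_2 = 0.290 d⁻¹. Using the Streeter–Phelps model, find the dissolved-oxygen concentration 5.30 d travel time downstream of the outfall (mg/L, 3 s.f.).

Mixed DO = (22.8×8.81 + 1.66×1.03)/(22.8+1.66) = 202.6/24.46 = 8.282 mg/L.
Mixed L₀ = (22.8×1.52 + 1.66×123)/(24.46) = 238.8/24.46 = 9.764 mg/L.
Initial deficit D₀ = C_s − DO₀ = 10.4 − 8.282 = 2.118 mg/L.
D(5.30) = [0.213×9.764/(0.290−0.213)](e^(−0.213×5.30) − e^(−0.290×5.30)) + 2.118 e^(−0.290×5.30)
= 27.01 × (0.3234 − 0.2150) + 2.118 × 0.2150 = 3.382 mg/L.
DO = 10.4 − 3.382 = 7.018 mg/L.

DO ≈ 7.02 mg/L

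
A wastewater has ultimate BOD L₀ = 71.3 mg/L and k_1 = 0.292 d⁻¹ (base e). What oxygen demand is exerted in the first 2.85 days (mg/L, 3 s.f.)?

y_t = L₀(1 − e^(−k_1 t)) = 71.3 × (1 − e^(−0.292×2.85))
= 71.3 × (1 − 0.4351) = 71.3 × 0.5649 = 40.28 mg/L.

y ≈ 40.3 mg/L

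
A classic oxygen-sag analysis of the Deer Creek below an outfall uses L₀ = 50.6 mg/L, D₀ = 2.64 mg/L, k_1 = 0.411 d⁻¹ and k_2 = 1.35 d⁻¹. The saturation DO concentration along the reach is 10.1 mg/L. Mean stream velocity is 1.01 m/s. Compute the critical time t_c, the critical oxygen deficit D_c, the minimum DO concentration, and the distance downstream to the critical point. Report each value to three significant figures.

t_c = [1/(k_2−k_1)] ln[(k_2/k_1)(1 − D₀(k_2−k_1)/(k_1 L₀))]
= [1/(1.35−0.411)] ln[(1.35/0.411)(1 − 2.64×0.9390/(0.411×50.6))]
= (1/0.9390) ln[3.285 × 0.8808] = 1.065 × ln(2.893) = 1.065 × 1.062 = 1.131 d.
D_c = (k_1/k_2) L₀ e^(−k_1 t_c) = (0.411/1.35) × 50.6 × e^(−0.411×1.131) = 0.3044 × 50.6 × 0.6281 = 9.676 mg/L.
Minimum DO = C_s − D_c = 10.1 − 9.676 = 0.4235 mg/L.
x_c = v t_c = 1.01 m/s × 1.131 d × 86400 s/d = 98730 m ≈ 98.7 km.

t_c ≈ 1.13 d; D_c ≈ 9.68 mg/L; min DO ≈ 0.424 mg/L; x_c ≈ 98.7 km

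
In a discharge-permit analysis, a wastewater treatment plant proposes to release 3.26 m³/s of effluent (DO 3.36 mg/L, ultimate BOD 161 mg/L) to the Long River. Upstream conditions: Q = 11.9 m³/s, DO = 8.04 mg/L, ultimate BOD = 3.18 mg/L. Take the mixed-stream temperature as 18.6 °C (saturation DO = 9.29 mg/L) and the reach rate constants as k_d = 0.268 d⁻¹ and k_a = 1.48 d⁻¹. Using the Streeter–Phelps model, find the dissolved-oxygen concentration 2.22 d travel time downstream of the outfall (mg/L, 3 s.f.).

DO ≈ 4.99 mg/L

Mixed DO = (11.9×8.04 + 3.26×3.36)/(11.9+3.26) = 106.6/15.16 = 7.034 mg/L.
Mixed L₀ = (11.9×3.18 + 3.26×161)/(15.16) = 562.7/15.16 = 37.12 mg/L.
Initial deficit D₀ = C_s − DO₀ = 9.29 − 7.034 = 2.256 mg/L.
D(2.22) = [0.268×37.12/(1.48−0.268)](e^(−0.268×2.22) − e^(−1.48×2.22)) + 2.256 e^(−1.48×2.22)
= 8.208 × (0.5516 − 0.03742) + 2.256 × 0.03742 = 4.304 mg/L.
DO = 9.29 − 4.304 = 4.986 mg/L.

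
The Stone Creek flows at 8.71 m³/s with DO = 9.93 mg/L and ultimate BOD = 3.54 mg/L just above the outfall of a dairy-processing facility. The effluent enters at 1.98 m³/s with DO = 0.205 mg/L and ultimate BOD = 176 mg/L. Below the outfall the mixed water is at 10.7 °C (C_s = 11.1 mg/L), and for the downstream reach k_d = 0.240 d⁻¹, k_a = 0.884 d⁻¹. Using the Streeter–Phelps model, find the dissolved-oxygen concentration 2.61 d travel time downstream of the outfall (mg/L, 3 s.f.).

DO ≈ 5.05 mg/L

Mixed DO = (8.71×9.93 + 1.98×0.205)/(8.71+1.98) = 86.90/10.69 = 8.129 mg/L.
Mixed L₀ = (8.71×3.54 + 1.98×176)/(10.69) = 379.3/10.69 = 35.48 mg/L.
Initial deficit D₀ = C_s − DO₀ = 11.1 − 8.129 = 2.971 mg/L.
D(2.61) = [0.240×35.48/(0.884−0.240)](e^(−0.240×2.61) − e^(−0.884×2.61)) + 2.971 e^(−0.884×2.61)
= 13.22 × (0.5345 − 0.09954) + 2.971 × 0.09954 = 6.048 mg/L.
DO = 11.1 − 6.048 = 5.052 mg/L.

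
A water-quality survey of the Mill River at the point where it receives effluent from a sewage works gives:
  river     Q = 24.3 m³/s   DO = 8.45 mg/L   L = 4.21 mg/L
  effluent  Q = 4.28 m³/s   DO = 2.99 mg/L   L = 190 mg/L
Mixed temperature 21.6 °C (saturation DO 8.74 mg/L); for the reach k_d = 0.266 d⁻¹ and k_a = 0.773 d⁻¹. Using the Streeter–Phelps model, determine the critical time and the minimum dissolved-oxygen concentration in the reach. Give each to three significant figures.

t_c ≈ 1.97 d; minimum DO ≈ 2.21 mg/L

Mixed DO = (24.3×8.45 + 4.28×2.99)/(24.3+4.28) = 218.1/28.58 = 7.632 mg/L.
Mixed L₀ = (24.3×4.21 + 4.28×190)/(28.58) = 915.5/28.58 = 32.03 mg/L.
Initial deficit D₀ = C_s − DO₀ = 8.74 − 7.632 = 1.108 mg/L.
t_c = (1/0.5070) ln[(0.773/0.266)(1 − 1.108×0.5070/(0.266×32.03))] = 1.972 × ln(2.714) = 1.970 d.
D_c = (0.266/0.773) × 32.03 × e^(−0.266×1.970) = 0.3441 × 32.03 × 0.5922 = 6.528 mg/L.
Minimum DO = 8.74 − 6.528 = 2.212 mg/L.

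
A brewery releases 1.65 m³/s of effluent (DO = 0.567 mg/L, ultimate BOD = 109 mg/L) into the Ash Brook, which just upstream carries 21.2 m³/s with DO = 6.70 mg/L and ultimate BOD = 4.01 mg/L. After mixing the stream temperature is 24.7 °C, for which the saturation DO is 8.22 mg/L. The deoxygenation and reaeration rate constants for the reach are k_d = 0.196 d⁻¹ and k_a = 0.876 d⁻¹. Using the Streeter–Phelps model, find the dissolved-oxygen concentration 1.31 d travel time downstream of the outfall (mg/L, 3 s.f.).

Mixed DO = (21.2×6.70 + 1.65×0.567)/(21.2+1.65) = 143.0/22.85 = 6.257 mg/L.
Mixed L₀ = (21.2×4.01 + 1.65×109)/(22.85) = 264.9/22.85 = 11.59 mg/L.
Initial deficit D₀ = C_s − DO₀ = 8.22 − 6.257 = 1.963 mg/L.
D(1.31) = [0.196×11.59/(0.876−0.196)](e^(−0.196×1.31) − e^(−0.876×1.31)) + 1.963 e^(−0.876×1.31)
= 3.341 × (0.7736 − 0.3174) + 1.963 × 0.3174 = 2.147 mg/L.
DO = 8.22 − 2.147 = 6.073 mg/L.

DO ≈ 6.07 mg/L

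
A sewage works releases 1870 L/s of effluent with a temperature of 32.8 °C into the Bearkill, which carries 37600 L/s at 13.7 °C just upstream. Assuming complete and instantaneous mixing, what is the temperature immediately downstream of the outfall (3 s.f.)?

Flow-weighted mixing: C = (Q_r C_r + Q_w C_w)/(Q_r + Q_w)
= (37600×13.7 + 1870×32.8)/(37600 + 1870) = 576500/39470 = 14.60 °C.

14.6 °C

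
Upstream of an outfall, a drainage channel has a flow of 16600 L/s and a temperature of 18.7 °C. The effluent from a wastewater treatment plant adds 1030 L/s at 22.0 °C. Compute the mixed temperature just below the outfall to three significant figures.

Flow-weighted mixing: C = (Q_r C_r + Q_w C_w)/(Q_r + Q_w)
= (16600×18.7 + 1030×22.0)/(16600 + 1030) = 333100/17630 = 18.89 °C.

18.9 °C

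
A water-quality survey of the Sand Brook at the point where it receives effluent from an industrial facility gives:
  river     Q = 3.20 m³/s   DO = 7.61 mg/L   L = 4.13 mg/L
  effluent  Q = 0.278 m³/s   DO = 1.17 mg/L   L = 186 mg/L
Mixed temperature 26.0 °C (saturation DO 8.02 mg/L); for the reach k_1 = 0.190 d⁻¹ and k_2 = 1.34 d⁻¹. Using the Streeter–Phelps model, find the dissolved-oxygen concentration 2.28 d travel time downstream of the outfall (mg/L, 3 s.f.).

Mixed DO = (3.20×7.61 + 0.278×1.17)/(3.20+0.278) = 24.68/3.478 = 7.095 mg/L.
Mixed L₀ = (3.20×4.13 + 0.278×186)/(3.478) = 64.92/3.478 = 18.67 mg/L.
Initial deficit D₀ = C_s − DO₀ = 8.02 − 7.095 = 0.9248 mg/L.
D(2.28) = [0.190×18.67/(1.34−0.190)](e^(−0.190×2.28) − e^(−1.34×2.28)) + 0.9248 e^(−1.34×2.28)
= 3.084 × (0.6484 − 0.04711) + 0.9248 × 0.04711 = 1.898 mg/L.
DO = 8.02 − 1.898 = 6.122 mg/L.

DO ≈ 6.12 mg/L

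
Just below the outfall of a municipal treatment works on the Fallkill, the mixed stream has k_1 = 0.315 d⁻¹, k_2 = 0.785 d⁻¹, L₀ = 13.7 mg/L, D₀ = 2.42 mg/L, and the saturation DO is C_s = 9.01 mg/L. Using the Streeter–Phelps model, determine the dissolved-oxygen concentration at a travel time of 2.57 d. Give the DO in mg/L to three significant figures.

DO ≈ 5.82 mg/L

k_1 L₀/(k_2−k_1) = 0.315×13.7/(0.785−0.315) = 4.316/0.4700 = 9.182 mg/L.
e^(−k_1 t) = e^(−0.315×2.570) = 0.4451; e^(−k_2 t) = e^(−0.785×2.570) = 0.1330.
D = 9.182 × (0.4451 − 0.1330) + 2.42 × 0.1330 = 2.865 + 0.3218 = 3.187 mg/L.
DO = C_s − D = 9.01 − 3.187 = 5.823 mg/L.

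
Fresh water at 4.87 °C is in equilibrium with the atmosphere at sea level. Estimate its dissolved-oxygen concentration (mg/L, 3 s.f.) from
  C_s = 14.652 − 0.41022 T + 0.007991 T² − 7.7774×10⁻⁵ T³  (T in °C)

C_s = 14.652 − 0.41022×4.87 + 0.007991×4.87² − 7.7774×10⁻⁵×4.87³ = 12.83 mg/L.

C_s ≈ 12.8 mg/L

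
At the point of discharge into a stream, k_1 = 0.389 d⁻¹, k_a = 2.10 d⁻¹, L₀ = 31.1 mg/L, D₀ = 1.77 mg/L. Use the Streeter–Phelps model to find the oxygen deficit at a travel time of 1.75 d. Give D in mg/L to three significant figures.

k_1 L₀/(k_a−k_1) = 0.389×31.1/(2.10−0.389) = 12.10/1.711 = 7.071 mg/L.
e^(−k_1 t) = e^(−0.389×1.750) = 0.5062; e^(−k_a t) = e^(−2.10×1.750) = 0.02535.
D = 7.071 × (0.5062 − 0.02535) + 1.77 × 0.02535 = 3.400 + 0.04487 = 3.445 mg/L.

D ≈ 3.45 mg/L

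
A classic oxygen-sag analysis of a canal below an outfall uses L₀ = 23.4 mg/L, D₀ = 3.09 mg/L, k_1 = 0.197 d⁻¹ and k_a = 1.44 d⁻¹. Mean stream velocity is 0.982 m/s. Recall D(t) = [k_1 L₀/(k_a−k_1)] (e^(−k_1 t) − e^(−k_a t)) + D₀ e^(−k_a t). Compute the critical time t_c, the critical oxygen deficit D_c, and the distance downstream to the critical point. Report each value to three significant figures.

t_c ≈ 0.159 d; D_c ≈ 3.10 mg/L; x_c ≈ 13.5 km

t_c = [1/(k_a−k_1)] ln[(k_a/k_1)(1 − D₀(k_a−k_1)/(k_1 L₀))]
= [1/(1.44−0.197)] ln[(1.44/0.197)(1 − 3.09×1.243/(0.197×23.4))]
= (1/1.243) ln[7.310 × 0.1668] = 0.8045 × ln(1.219) = 0.8045 × 0.1983 = 0.1595 d.
D_c = (k_1/k_a) L₀ e^(−k_1 t_c) = (0.197/1.44) × 23.4 × e^(−0.197×0.1595) = 0.1368 × 23.4 × 0.9691 = 3.102 mg/L.
x_c = v t_c = 0.982 m/s × 0.1595 d × 86400 s/d = 13530 m ≈ 13.5 km.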